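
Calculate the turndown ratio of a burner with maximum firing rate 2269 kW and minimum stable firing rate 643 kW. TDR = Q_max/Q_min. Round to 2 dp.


TDR = Q_max / Q_min
TDR = 2269 / 643 = 3.53


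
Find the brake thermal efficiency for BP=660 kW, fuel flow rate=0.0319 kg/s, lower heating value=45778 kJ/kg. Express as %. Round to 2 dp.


eta_BTE = (BP / (mf * LHV)) * 100
Denominator = 0.0319 * 45778 = 1460.3182 kW
eta_BTE = (660 / 1460.3182) * 100 = 45.20%


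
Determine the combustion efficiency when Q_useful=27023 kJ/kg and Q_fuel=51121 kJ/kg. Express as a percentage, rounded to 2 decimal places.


Efficiency = (Q_useful / Q_fuel) * 100
Efficiency = (27023 / 51121) * 100
Efficiency = 0.5286 * 100 = 52.86%


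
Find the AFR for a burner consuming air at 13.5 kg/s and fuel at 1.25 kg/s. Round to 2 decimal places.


AFR = m_air / m_fuel
AFR = 13.5 / 1.25 = 10.80


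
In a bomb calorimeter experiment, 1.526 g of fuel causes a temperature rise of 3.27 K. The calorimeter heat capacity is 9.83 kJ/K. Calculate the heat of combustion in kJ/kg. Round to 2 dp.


Hc = C_cal * delta_T / m_fuel
Q_released = 9.83 * 3.27 = 32.1441 kJ
m_fuel = 1.526 g = 1.526/1000 kg = 0.001526 kg
Hc = 32.1441 / 0.001526 = 21064.29 kJ/kg


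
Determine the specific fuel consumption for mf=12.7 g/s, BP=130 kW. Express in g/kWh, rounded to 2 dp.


SFC = (mf / BP) * 3600
Rate = 12.7 / 130 = 0.097692 g/(s*kW)
SFC = 0.097692 * 3600 = 351.69 g/kWh


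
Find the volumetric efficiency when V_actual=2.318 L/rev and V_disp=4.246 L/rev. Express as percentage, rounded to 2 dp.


eta_v = (V_actual / V_disp) * 100
Ratio = 2.318 / 4.246 = 0.5459
eta_v = 0.5459 * 100 = 54.59%


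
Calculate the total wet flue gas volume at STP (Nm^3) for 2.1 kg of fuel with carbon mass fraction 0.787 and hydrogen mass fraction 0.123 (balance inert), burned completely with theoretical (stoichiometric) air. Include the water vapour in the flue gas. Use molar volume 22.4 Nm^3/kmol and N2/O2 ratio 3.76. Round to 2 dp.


Per kg fuel: CO2 = (C/12 kmol)*22.4 = (0.787/12)*22.4 = 1.46907 Nm^3
Per kg fuel: H2O = (H/2 kmol)*22.4 = (0.123/2)*22.4 = 1.37760 Nm^3
O2 needed per kg fuel = C/12 + H/4 = 0.787/12 + 0.123/4 = 0.09633333 kmol
Per kg fuel: N2 = O2*3.76*22.4 = 0.09633333*3.76*22.4 = 8.11358 Nm^3
Total per kg = 1.46907 + 1.37760 + 8.11358 = 10.96025 Nm^3
Total = 10.96025 * 2.1 = 23.02 Nm^3


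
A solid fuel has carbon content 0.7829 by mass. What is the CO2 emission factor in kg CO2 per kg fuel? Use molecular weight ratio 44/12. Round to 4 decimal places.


EF = C_frac * (M_CO2 / M_C)
EF = 0.7829 * (44/12)
EF = 0.7829 * 3.666667 = 2.8706 kg_CO2/kg_fuel


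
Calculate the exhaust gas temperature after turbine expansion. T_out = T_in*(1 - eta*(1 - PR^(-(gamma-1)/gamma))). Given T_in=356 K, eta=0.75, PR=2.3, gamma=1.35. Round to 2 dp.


T_out = T_in * (1 - eta * (1 - PR^(-(gamma-1)/gamma)))
Exponent = -(1.35-1)/1.35 = -0.25925926
PR^exp = 2.3^(-0.25925926) = 0.80578413
Factor = 1 - 0.75*(1 - 0.80578413) = 0.85433810
T_out = 356 * 0.85433810 = 304.14 K


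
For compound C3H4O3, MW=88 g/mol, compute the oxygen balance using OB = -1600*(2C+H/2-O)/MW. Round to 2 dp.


OB = -1600 * (2C + H/2 - O) / MW
Inner = 2*3 + 4/2 - 3 = 5.00
OB = -1600 * 5.00 / 88 = -90.91%


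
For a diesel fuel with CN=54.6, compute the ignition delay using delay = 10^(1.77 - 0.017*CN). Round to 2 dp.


delay = 10^(1.77 - 0.017*CN)
Exponent = 1.77 - 0.017*54.6 = 0.8418
delay = 10^0.8418 = 6.95 ms


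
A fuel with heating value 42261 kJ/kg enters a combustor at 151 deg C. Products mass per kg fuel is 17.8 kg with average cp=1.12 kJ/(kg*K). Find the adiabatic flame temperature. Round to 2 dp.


T_ad = T_in + Hc / (m_p * cp)
Denominator = 17.8 * 1.12 = 19.9360
Temperature rise = 42261 / 19.9360 = 2119.83 K
T_ad = 151 + 2119.83 = 2270.83 deg C


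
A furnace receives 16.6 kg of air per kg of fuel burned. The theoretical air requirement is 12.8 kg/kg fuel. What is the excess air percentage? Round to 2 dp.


Excess air = actual - stoichiometric = 16.6 - 12.8 = 3.80 kg/kg fuel
Excess air % = (excess / stoich) * 100 = (3.80 / 12.8) * 100 = 29.69%


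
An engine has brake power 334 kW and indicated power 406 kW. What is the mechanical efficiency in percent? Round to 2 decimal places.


eta_mech = (BP / IP) * 100
Ratio = 334 / 406 = 0.8227
eta_mech = 0.8227 * 100 = 82.27%


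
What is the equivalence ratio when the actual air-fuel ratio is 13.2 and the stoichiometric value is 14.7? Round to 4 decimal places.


phi = AFR_stoich / AFR_actual
phi = 14.7 / 13.2 = 1.1136


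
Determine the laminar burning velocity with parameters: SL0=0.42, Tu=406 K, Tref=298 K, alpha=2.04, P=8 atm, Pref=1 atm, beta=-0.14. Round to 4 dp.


SL = SL0 * (Tu/Tref)^alpha * (P/Pref)^beta
T ratio = 406/298 = 1.36241611
(T ratio)^alpha = 1.36241611^2.04 = 1.879282
(P/Pref)^beta = 8^(-0.14) = 0.747425
SL = 0.42 * 1.879282 * 0.747425 = 0.5899 m/s


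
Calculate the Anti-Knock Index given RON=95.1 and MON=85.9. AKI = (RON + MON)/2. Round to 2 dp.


AKI = (RON + MON) / 2
AKI = (95.1 + 85.9) / 2
AKI = 181.0 / 2 = 90.50


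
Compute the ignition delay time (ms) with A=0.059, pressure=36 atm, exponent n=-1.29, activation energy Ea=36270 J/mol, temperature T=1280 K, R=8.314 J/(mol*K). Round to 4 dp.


tau = A * P^n * exp(Ea/(R*T))
P^n = 36^(-1.29) = 0.00982584
Ea/(R*T) = 36270/(8.314*1280) = 3.408220
exp(Ea/(R*T)) = 30.211407
tau = 0.059 * 0.00982584 * 30.211407 = 0.0175 ms


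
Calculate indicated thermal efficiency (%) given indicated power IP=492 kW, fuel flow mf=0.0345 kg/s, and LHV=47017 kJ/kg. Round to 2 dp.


eta_ith = (IP / (mf * LHV)) * 100
Denominator = 0.0345 * 47017 = 1622.0865 kW
eta_ith = (492 / 1622.0865) * 100 = 30.33%


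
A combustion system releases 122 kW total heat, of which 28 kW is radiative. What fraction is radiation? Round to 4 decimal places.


f_rad = Q_rad / Q_total
f_rad = 28 / 122 = 0.2295


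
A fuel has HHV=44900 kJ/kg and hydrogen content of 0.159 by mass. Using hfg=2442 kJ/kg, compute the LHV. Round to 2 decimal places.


LHV = HHV - hfg * 9 * H
Water correction = 2442 * 9 * 0.159 = 3494.502 kJ/kg
LHV = 44900 - 3494.502 = 41405.50 kJ/kg


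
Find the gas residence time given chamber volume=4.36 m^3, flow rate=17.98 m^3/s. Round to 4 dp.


tau = V / Q_flow
tau = 4.36 / 17.98 = 0.2425 s


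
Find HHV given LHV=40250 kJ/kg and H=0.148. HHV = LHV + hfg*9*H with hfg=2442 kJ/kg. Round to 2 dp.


HHV = LHV + hfg * 9 * H
Water addition = 2442 * 9 * 0.148 = 3252.744 kJ/kg
HHV = 40250 + 3252.744 = 43502.74 kJ/kg


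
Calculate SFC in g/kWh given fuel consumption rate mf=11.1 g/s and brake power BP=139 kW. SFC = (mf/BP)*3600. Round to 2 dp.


SFC = (mf / BP) * 3600
Rate = 11.1 / 139 = 0.079856 g/(s*kW)
SFC = 0.079856 * 3600 = 287.48 g/kWh


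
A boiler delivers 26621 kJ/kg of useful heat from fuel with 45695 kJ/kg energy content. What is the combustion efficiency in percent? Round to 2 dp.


Efficiency = (Q_useful / Q_fuel) * 100
Efficiency = (26621 / 45695) * 100
Efficiency = 0.5826 * 100 = 58.26%


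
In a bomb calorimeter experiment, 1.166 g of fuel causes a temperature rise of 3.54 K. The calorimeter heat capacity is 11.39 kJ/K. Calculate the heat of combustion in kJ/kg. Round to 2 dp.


Hc = C_cal * delta_T / m_fuel
Q_released = 11.39 * 3.54 = 40.3206 kJ
m_fuel = 1.166 g = 1.166/1000 kg = 0.001166 kg
Hc = 40.3206 / 0.001166 = 34580.27 kJ/kg


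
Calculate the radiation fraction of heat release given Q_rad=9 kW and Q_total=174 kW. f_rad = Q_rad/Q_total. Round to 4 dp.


f_rad = Q_rad / Q_total
f_rad = 9 / 174 = 0.0517


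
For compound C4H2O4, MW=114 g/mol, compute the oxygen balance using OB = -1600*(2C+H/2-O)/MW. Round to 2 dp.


OB = -1600 * (2C + H/2 - O) / MW
Inner = 2*4 + 2/2 - 4 = 5.00
OB = -1600 * 5.00 / 114 = -70.18%


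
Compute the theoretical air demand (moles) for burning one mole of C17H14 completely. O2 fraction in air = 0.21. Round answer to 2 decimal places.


Balanced combustion: C17H14 + 20.5 O2 -> 17 CO2 + 7 H2O
O2 needed = C + H/4 = 17 + 14/4 = 20.50 moles
Air moles = O2 / 0.21 = 20.50 / 0.21 = 97.62 moles air


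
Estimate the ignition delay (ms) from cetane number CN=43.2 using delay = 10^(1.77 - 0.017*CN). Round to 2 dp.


delay = 10^(1.77 - 0.017*CN)
Exponent = 1.77 - 0.017*43.2 = 1.0356
delay = 10^1.0356 = 10.85 ms


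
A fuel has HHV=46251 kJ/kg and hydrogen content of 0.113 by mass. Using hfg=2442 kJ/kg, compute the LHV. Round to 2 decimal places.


LHV = HHV - hfg * 9 * H
Water correction = 2442 * 9 * 0.113 = 2483.514 kJ/kg
LHV = 46251 - 2483.514 = 43767.49 kJ/kg


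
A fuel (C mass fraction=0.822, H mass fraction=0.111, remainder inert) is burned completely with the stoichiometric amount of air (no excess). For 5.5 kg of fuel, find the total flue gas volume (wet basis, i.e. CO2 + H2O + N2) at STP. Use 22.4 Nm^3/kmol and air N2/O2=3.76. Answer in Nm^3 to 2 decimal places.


Per kg fuel: CO2 = (C/12 kmol)*22.4 = (0.822/12)*22.4 = 1.53440 Nm^3
Per kg fuel: H2O = (H/2 kmol)*22.4 = (0.111/2)*22.4 = 1.24320 Nm^3
O2 needed per kg fuel = C/12 + H/4 = 0.822/12 + 0.111/4 = 0.09625000 kmol
Per kg fuel: N2 = O2*3.76*22.4 = 0.09625000*3.76*22.4 = 8.10656 Nm^3
Total per kg = 1.53440 + 1.24320 + 8.10656 = 10.88416 Nm^3
Total = 10.88416 * 5.5 = 59.86 Nm^3


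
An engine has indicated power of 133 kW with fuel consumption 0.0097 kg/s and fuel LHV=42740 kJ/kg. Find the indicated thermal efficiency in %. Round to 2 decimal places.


eta_ith = (IP / (mf * LHV)) * 100
Denominator = 0.0097 * 42740 = 414.5780 kW
eta_ith = (133 / 414.5780) * 100 = 32.08%


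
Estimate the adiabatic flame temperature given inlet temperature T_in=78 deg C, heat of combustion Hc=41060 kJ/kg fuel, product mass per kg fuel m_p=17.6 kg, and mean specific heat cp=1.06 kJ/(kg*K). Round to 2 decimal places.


T_ad = T_in + Hc / (m_p * cp)
Denominator = 17.6 * 1.06 = 18.6560
Temperature rise = 41060 / 18.6560 = 2200.90 K
T_ad = 78 + 2200.90 = 2278.90 deg C


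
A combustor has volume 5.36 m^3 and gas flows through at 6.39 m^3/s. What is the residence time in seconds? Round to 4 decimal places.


tau = V / Q_flow
tau = 5.36 / 6.39 = 0.8388 s


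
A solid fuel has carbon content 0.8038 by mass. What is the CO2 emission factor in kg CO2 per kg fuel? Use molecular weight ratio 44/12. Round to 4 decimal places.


EF = C_frac * (M_CO2 / M_C)
EF = 0.8038 * (44/12)
EF = 0.8038 * 3.666667 = 2.9473 kg_CO2/kg_fuel


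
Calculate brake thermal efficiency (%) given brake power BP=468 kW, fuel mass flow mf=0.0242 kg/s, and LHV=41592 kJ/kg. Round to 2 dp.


eta_BTE = (BP / (mf * LHV)) * 100
Denominator = 0.0242 * 41592 = 1006.5264 kW
eta_BTE = (468 / 1006.5264) * 100 = 46.50%


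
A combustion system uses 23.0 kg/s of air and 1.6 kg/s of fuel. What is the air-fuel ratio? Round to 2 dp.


AFR = m_air / m_fuel
AFR = 23.0 / 1.6 = 14.38


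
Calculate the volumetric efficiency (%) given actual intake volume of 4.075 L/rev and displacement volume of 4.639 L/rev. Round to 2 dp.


eta_v = (V_actual / V_disp) * 100
Ratio = 4.075 / 4.639 = 0.8784
eta_v = 0.8784 * 100 = 87.84%


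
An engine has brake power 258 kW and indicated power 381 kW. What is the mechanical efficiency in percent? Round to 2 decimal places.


eta_mech = (BP / IP) * 100
Ratio = 258 / 381 = 0.6772
eta_mech = 0.6772 * 100 = 67.72%


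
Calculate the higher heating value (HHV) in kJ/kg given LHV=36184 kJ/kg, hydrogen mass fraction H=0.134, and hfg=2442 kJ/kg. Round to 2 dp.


HHV = LHV + hfg * 9 * H
Water addition = 2442 * 9 * 0.134 = 2945.052 kJ/kg
HHV = 36184 + 2945.052 = 39129.05 kJ/kg


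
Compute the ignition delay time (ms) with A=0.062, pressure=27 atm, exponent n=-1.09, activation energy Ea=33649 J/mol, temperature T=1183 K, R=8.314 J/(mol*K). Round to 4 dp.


tau = A * P^n * exp(Ea/(R*T))
P^n = 27^(-1.09) = 0.02753046
Ea/(R*T) = 33649/(8.314*1183) = 3.421192
exp(Ea/(R*T)) = 30.605863
tau = 0.062 * 0.02753046 * 30.605863 = 0.0522 ms


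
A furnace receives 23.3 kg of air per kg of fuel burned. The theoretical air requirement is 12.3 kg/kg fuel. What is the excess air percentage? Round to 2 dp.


Excess air = actual - stoichiometric = 23.3 - 12.3 = 11.00 kg/kg fuel
Excess air % = (excess / stoich) * 100 = (11.00 / 12.3) * 100 = 89.43%


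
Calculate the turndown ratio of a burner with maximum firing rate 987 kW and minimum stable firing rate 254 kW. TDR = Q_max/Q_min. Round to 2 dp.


TDR = Q_max / Q_min
TDR = 987 / 254 = 3.89


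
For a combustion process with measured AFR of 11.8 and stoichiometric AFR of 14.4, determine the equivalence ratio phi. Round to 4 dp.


phi = AFR_stoich / AFR_actual
phi = 14.4 / 11.8 = 1.2203


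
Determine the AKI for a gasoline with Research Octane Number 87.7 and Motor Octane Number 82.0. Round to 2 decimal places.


AKI = (RON + MON) / 2
AKI = (87.7 + 82.0) / 2
AKI = 169.7 / 2 = 84.85


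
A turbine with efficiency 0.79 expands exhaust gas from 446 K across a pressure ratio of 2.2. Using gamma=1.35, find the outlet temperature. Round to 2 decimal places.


T_out = T_in * (1 - eta * (1 - PR^(-(gamma-1)/gamma)))
Exponent = -(1.35-1)/1.35 = -0.25925926
PR^exp = 2.2^(-0.25925926) = 0.81512413
Factor = 1 - 0.79*(1 - 0.81512413) = 0.85394806
T_out = 446 * 0.85394806 = 380.86 K


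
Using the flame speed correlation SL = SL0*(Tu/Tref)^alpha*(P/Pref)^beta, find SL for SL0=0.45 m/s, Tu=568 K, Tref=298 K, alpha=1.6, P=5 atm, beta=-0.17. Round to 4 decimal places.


SL = SL0 * (Tu/Tref)^alpha * (P/Pref)^beta
T ratio = 568/298 = 1.90604027
(T ratio)^alpha = 1.90604027^1.6 = 2.806799
(P/Pref)^beta = 5^(-0.17) = 0.760633
SL = 0.45 * 2.806799 * 0.760633 = 0.9607 m/s


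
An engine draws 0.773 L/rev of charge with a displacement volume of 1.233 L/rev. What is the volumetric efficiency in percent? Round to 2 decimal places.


eta_v = (V_actual / V_disp) * 100
Ratio = 0.773 / 1.233 = 0.6269
eta_v = 0.6269 * 100 = 62.69%


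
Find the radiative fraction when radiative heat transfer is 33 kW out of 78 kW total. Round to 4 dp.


f_rad = Q_rad / Q_total
f_rad = 33 / 78 = 0.4231


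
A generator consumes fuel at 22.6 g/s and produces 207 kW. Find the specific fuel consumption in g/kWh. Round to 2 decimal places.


SFC = (mf / BP) * 3600
Rate = 22.6 / 207 = 0.109179 g/(s*kW)
SFC = 0.109179 * 3600 = 393.04 g/kWh


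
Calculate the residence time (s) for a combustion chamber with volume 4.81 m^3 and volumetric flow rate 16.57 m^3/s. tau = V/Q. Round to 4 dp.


tau = V / Q_flow
tau = 4.81 / 16.57 = 0.2903 s


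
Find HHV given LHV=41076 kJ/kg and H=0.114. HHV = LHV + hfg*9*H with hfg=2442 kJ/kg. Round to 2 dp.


HHV = LHV + hfg * 9 * H
Water addition = 2442 * 9 * 0.114 = 2505.492 kJ/kg
HHV = 41076 + 2505.492 = 43581.49 kJ/kg


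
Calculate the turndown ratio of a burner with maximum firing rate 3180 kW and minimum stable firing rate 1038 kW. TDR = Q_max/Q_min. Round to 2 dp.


TDR = Q_max / Q_min
TDR = 3180 / 1038 = 3.06


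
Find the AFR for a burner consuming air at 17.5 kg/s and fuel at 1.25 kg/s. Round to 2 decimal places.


AFR = m_air / m_fuel
AFR = 17.5 / 1.25 = 14.00


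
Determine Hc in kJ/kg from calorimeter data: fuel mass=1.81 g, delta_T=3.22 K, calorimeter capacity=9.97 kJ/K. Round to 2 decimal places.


Hc = C_cal * delta_T / m_fuel
Q_released = 9.97 * 3.22 = 32.1034 kJ
m_fuel = 1.81 g = 1.81/1000 kg = 0.001810 kg
Hc = 32.1034 / 0.001810 = 17736.69 kJ/kg


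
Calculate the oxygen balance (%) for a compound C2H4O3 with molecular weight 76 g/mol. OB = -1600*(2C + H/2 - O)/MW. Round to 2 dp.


OB = -1600 * (2C + H/2 - O) / MW
Inner = 2*2 + 4/2 - 3 = 3.00
OB = -1600 * 3.00 / 76 = -63.16%


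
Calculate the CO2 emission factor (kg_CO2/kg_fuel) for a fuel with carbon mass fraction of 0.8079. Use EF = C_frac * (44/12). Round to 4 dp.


EF = C_frac * (M_CO2 / M_C)
EF = 0.8079 * (44/12)
EF = 0.8079 * 3.666667 = 2.9623 kg_CO2/kg_fuel


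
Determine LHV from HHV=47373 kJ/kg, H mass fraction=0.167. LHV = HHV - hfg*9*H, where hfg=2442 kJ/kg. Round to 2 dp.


LHV = HHV - hfg * 9 * H
Water correction = 2442 * 9 * 0.167 = 3670.326 kJ/kg
LHV = 47373 - 3670.326 = 43702.67 kJ/kg


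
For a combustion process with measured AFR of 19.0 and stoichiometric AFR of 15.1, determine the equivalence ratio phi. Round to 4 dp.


phi = AFR_stoich / AFR_actual
phi = 15.1 / 19.0 = 0.7947


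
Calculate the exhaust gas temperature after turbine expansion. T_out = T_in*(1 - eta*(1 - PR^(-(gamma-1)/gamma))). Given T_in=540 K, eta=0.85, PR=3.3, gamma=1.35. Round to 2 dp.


T_out = T_in * (1 - eta * (1 - PR^(-(gamma-1)/gamma)))
Exponent = -(1.35-1)/1.35 = -0.25925926
PR^exp = 3.3^(-0.25925926) = 0.73378775
Factor = 1 - 0.85*(1 - 0.73378775) = 0.77371959
T_out = 540 * 0.77371959 = 417.81 K


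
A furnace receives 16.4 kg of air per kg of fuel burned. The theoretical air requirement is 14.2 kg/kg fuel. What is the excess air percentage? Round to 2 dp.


Excess air = actual - stoichiometric = 16.4 - 14.2 = 2.20 kg/kg fuel
Excess air % = (excess / stoich) * 100 = (2.20 / 14.2) * 100 = 15.49%


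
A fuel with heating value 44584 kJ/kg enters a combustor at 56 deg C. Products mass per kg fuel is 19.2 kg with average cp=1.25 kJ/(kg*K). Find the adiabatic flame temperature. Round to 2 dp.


T_ad = T_in + Hc / (m_p * cp)
Denominator = 19.2 * 1.25 = 24.0000
Temperature rise = 44584 / 24.0000 = 1857.67 K
T_ad = 56 + 1857.67 = 1913.67 deg C


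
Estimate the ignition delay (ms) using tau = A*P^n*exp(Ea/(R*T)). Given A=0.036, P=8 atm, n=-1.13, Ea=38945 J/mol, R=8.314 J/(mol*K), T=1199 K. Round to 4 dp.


tau = A * P^n * exp(Ea/(R*T))
P^n = 8^(-1.13) = 0.09539120
Ea/(R*T) = 38945/(8.314*1199) = 3.906812
exp(Ea/(R*T)) = 49.740124
tau = 0.036 * 0.09539120 * 49.740124 = 0.1708 ms


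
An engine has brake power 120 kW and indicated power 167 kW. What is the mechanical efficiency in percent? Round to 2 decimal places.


eta_mech = (BP / IP) * 100
Ratio = 120 / 167 = 0.7186
eta_mech = 0.7186 * 100 = 71.86%


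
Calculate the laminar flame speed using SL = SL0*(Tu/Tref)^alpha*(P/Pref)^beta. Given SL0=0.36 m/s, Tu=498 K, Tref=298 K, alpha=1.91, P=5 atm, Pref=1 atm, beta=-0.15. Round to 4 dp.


SL = SL0 * (Tu/Tref)^alpha * (P/Pref)^beta
T ratio = 498/298 = 1.67114094
(T ratio)^alpha = 1.67114094^1.91 = 2.666582
(P/Pref)^beta = 5^(-0.15) = 0.785515
SL = 0.36 * 2.666582 * 0.785515 = 0.7541 m/s


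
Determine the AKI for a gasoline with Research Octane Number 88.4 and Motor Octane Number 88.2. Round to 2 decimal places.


AKI = (RON + MON) / 2
AKI = (88.4 + 88.2) / 2
AKI = 176.6 / 2 = 88.30


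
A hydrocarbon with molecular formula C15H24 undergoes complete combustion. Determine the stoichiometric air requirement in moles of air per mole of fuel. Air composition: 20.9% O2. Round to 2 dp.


Balanced combustion: C15H24 + 21 O2 -> 15 CO2 + 12 H2O
O2 needed = C + H/4 = 15 + 24/4 = 21.00 moles
Air moles = O2 / 0.209 = 21.00 / 0.209 = 100.48 moles air


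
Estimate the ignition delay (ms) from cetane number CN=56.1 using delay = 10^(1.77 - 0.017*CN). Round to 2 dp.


delay = 10^(1.77 - 0.017*CN)
Exponent = 1.77 - 0.017*56.1 = 0.8163
delay = 10^0.8163 = 6.55 ms


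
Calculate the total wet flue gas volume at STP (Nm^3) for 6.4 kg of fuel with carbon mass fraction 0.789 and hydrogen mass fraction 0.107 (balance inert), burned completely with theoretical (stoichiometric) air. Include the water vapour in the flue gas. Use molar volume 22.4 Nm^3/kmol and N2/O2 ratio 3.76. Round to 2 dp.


Per kg fuel: CO2 = (C/12 kmol)*22.4 = (0.789/12)*22.4 = 1.47280 Nm^3
Per kg fuel: H2O = (H/2 kmol)*22.4 = (0.107/2)*22.4 = 1.19840 Nm^3
O2 needed per kg fuel = C/12 + H/4 = 0.789/12 + 0.107/4 = 0.09250000 kmol
Per kg fuel: N2 = O2*3.76*22.4 = 0.09250000*3.76*22.4 = 7.79072 Nm^3
Total per kg = 1.47280 + 1.19840 + 7.79072 = 10.46192 Nm^3
Total = 10.46192 * 6.4 = 66.96 Nm^3


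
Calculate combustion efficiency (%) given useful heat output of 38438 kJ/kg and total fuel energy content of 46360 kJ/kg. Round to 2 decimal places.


Efficiency = (Q_useful / Q_fuel) * 100
Efficiency = (38438 / 46360) * 100
Efficiency = 0.8291 * 100 = 82.91%


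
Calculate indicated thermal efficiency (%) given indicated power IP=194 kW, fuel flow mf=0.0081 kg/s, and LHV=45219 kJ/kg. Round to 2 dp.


eta_ith = (IP / (mf * LHV)) * 100
Denominator = 0.0081 * 45219 = 366.2739 kW
eta_ith = (194 / 366.2739) * 100 = 52.97%


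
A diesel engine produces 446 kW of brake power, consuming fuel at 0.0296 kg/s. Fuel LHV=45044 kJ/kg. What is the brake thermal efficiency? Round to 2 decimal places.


eta_BTE = (BP / (mf * LHV)) * 100
Denominator = 0.0296 * 45044 = 1333.3024 kW
eta_BTE = (446 / 1333.3024) * 100 = 33.45%


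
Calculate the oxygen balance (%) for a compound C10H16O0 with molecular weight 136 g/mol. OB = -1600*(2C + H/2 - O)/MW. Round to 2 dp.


OB = -1600 * (2C + H/2 - O) / MW
Inner = 2*10 + 16/2 - 0 = 28.00
OB = -1600 * 28.00 / 136 = -329.41%


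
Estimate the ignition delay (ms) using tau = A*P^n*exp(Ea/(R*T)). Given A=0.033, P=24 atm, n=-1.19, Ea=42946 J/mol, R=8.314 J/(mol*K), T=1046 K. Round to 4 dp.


tau = A * P^n * exp(Ea/(R*T))
P^n = 24^(-1.19) = 0.02277973
Ea/(R*T) = 42946/(8.314*1046) = 4.938340
exp(Ea/(R*T)) = 139.538467
tau = 0.033 * 0.02277973 * 139.538467 = 0.1049 ms


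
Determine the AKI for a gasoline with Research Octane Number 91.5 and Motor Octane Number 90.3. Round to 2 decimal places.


AKI = (RON + MON) / 2
AKI = (91.5 + 90.3) / 2
AKI = 181.8 / 2 = 90.90


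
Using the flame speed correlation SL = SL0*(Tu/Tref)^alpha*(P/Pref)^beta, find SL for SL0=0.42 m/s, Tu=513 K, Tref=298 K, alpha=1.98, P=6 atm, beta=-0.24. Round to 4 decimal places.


SL = SL0 * (Tu/Tref)^alpha * (P/Pref)^beta
T ratio = 513/298 = 1.72147651
(T ratio)^alpha = 1.72147651^1.98 = 2.931461
(P/Pref)^beta = 6^(-0.24) = 0.650495
SL = 0.42 * 2.931461 * 0.650495 = 0.8009 m/s


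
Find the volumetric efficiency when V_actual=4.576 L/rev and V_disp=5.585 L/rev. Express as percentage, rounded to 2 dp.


eta_v = (V_actual / V_disp) * 100
Ratio = 4.576 / 5.585 = 0.8193
eta_v = 0.8193 * 100 = 81.93%


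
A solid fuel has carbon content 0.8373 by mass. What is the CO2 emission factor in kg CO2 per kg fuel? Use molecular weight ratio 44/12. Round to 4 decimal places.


EF = C_frac * (M_CO2 / M_C)
EF = 0.8373 * (44/12)
EF = 0.8373 * 3.666667 = 3.0701 kg_CO2/kg_fuel


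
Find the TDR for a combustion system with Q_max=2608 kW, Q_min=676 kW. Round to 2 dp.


TDR = Q_max / Q_min
TDR = 2608 / 676 = 3.86


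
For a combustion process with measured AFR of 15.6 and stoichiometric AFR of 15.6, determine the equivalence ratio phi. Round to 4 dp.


phi = AFR_stoich / AFR_actual
phi = 15.6 / 15.6 = 1.0000


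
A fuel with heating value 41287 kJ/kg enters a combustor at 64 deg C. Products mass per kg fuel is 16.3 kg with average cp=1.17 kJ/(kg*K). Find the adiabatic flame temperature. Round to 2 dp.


T_ad = T_in + Hc / (m_p * cp)
Denominator = 16.3 * 1.17 = 19.0710
Temperature rise = 41287 / 19.0710 = 2164.91 K
T_ad = 64 + 2164.91 = 2228.91 deg C


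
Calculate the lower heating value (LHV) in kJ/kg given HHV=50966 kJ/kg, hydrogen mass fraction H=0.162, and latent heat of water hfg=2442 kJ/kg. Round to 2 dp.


LHV = HHV - hfg * 9 * H
Water correction = 2442 * 9 * 0.162 = 3560.436 kJ/kg
LHV = 50966 - 3560.436 = 47405.56 kJ/kg


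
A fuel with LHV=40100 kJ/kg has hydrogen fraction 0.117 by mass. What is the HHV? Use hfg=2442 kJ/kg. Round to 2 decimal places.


HHV = LHV + hfg * 9 * H
Water addition = 2442 * 9 * 0.117 = 2571.426 kJ/kg
HHV = 40100 + 2571.426 = 42671.43 kJ/kg


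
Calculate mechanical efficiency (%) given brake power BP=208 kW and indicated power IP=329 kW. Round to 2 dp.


eta_mech = (BP / IP) * 100
Ratio = 208 / 329 = 0.6322
eta_mech = 0.6322 * 100 = 63.22%


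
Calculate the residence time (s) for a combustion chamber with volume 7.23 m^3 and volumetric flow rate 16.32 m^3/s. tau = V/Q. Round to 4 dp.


tau = V / Q_flow
tau = 7.23 / 16.32 = 0.4430 s


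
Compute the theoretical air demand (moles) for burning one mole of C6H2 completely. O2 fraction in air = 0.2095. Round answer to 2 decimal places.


Balanced combustion: C6H2 + 6.5 O2 -> 6 CO2 + 1 H2O
O2 needed = C + H/4 = 6 + 2/4 = 6.50 moles
Air moles = O2 / 0.2095 = 6.50 / 0.2095 = 31.03 moles air


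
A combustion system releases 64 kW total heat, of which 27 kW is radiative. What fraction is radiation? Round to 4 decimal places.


f_rad = Q_rad / Q_total
f_rad = 27 / 64 = 0.4219


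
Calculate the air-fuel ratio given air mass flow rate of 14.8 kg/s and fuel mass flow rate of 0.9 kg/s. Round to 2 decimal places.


AFR = m_air / m_fuel
AFR = 14.8 / 0.9 = 16.44


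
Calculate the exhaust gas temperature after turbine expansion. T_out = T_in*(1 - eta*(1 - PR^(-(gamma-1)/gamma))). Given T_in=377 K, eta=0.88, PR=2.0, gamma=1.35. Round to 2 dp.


T_out = T_in * (1 - eta * (1 - PR^(-(gamma-1)/gamma)))
Exponent = -(1.35-1)/1.35 = -0.25925926
PR^exp = 2.0^(-0.25925926) = 0.83551680
Factor = 1 - 0.88*(1 - 0.83551680) = 0.85525478
T_out = 377 * 0.85525478 = 322.43 K


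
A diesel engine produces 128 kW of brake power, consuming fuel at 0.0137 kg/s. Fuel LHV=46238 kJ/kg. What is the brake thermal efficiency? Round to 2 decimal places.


eta_BTE = (BP / (mf * LHV)) * 100
Denominator = 0.0137 * 46238 = 633.4606 kW
eta_BTE = (128 / 633.4606) * 100 = 20.21%


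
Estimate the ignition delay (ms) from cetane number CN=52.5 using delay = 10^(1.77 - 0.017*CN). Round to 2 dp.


delay = 10^(1.77 - 0.017*CN)
Exponent = 1.77 - 0.017*52.5 = 0.8775
delay = 10^0.8775 = 7.54 ms


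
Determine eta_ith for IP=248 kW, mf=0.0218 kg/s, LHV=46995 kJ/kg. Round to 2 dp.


eta_ith = (IP / (mf * LHV)) * 100
Denominator = 0.0218 * 46995 = 1024.4910 kW
eta_ith = (248 / 1024.4910) * 100 = 24.21%


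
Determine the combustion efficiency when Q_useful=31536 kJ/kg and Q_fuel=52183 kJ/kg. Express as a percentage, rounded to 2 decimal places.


Efficiency = (Q_useful / Q_fuel) * 100
Efficiency = (31536 / 52183) * 100
Efficiency = 0.6043 * 100 = 60.43%


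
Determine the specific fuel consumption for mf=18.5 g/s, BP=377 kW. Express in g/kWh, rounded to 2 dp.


SFC = (mf / BP) * 3600
Rate = 18.5 / 377 = 0.049072 g/(s*kW)
SFC = 0.049072 * 3600 = 176.66 g/kWh


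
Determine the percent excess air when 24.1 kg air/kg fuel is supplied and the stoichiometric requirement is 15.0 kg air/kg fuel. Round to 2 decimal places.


Excess air = actual - stoichiometric = 24.1 - 15.0 = 9.10 kg/kg fuel
Excess air % = (excess / stoich) * 100 = (9.10 / 15.0) * 100 = 60.67%


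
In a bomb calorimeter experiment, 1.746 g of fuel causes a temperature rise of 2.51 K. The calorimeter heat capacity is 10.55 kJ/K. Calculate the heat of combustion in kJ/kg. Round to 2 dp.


Hc = C_cal * delta_T / m_fuel
Q_released = 10.55 * 2.51 = 26.4805 kJ
m_fuel = 1.746 g = 1.746/1000 kg = 0.001746 kg
Hc = 26.4805 / 0.001746 = 15166.38 kJ/kg


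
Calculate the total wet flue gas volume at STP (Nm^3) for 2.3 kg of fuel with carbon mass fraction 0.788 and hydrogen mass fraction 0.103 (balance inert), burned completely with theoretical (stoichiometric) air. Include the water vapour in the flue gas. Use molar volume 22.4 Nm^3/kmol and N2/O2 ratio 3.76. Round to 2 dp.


Per kg fuel: CO2 = (C/12 kmol)*22.4 = (0.788/12)*22.4 = 1.47093 Nm^3
Per kg fuel: H2O = (H/2 kmol)*22.4 = (0.103/2)*22.4 = 1.15360 Nm^3
O2 needed per kg fuel = C/12 + H/4 = 0.788/12 + 0.103/4 = 0.09141667 kmol
Per kg fuel: N2 = O2*3.76*22.4 = 0.09141667*3.76*22.4 = 7.69948 Nm^3
Total per kg = 1.47093 + 1.15360 + 7.69948 = 10.32401 Nm^3
Total = 10.32401 * 2.3 = 23.75 Nm^3


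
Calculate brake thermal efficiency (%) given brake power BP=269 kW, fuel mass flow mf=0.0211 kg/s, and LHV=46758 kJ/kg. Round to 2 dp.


eta_BTE = (BP / (mf * LHV)) * 100
Denominator = 0.0211 * 46758 = 986.5938 kW
eta_BTE = (269 / 986.5938) * 100 = 27.27%


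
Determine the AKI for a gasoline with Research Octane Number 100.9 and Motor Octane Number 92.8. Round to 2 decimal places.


AKI = (RON + MON) / 2
AKI = (100.9 + 92.8) / 2
AKI = 193.7 / 2 = 96.85


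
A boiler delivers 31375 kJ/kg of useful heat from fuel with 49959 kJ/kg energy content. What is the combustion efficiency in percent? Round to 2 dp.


Efficiency = (Q_useful / Q_fuel) * 100
Efficiency = (31375 / 49959) * 100
Efficiency = 0.6280 * 100 = 62.80%


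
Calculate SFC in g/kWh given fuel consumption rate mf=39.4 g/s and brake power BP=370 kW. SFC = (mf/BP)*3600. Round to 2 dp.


SFC = (mf / BP) * 3600
Rate = 39.4 / 370 = 0.106486 g/(s*kW)
SFC = 0.106486 * 3600 = 383.35 g/kWh


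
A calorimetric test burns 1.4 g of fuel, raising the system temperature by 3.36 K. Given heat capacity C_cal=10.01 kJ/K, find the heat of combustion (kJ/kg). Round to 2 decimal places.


Hc = C_cal * delta_T / m_fuel
Q_released = 10.01 * 3.36 = 33.6336 kJ
m_fuel = 1.4 g = 1.4/1000 kg = 0.001400 kg
Hc = 33.6336 / 0.001400 = 24024.00 kJ/kg


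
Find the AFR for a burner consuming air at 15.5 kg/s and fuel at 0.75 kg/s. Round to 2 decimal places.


AFR = m_air / m_fuel
AFR = 15.5 / 0.75 = 20.67


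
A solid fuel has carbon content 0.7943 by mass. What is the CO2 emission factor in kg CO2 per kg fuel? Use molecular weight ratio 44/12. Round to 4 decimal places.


EF = C_frac * (M_CO2 / M_C)
EF = 0.7943 * (44/12)
EF = 0.7943 * 3.666667 = 2.9124 kg_CO2/kg_fuel


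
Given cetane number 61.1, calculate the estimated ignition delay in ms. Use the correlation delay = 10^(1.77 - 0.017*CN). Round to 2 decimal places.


delay = 10^(1.77 - 0.017*CN)
Exponent = 1.77 - 0.017*61.1 = 0.7313
delay = 10^0.7313 = 5.39 ms


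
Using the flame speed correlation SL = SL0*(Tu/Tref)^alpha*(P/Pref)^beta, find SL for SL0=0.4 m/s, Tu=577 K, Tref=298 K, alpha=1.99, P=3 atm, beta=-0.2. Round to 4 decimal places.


SL = SL0 * (Tu/Tref)^alpha * (P/Pref)^beta
T ratio = 577/298 = 1.93624161
(T ratio)^alpha = 1.93624161^1.99 = 3.724342
(P/Pref)^beta = 3^(-0.2) = 0.802742
SL = 0.4 * 3.724342 * 0.802742 = 1.1959 m/s


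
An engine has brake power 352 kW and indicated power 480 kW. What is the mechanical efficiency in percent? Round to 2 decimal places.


eta_mech = (BP / IP) * 100
Ratio = 352 / 480 = 0.7333
eta_mech = 0.7333 * 100 = 73.33%


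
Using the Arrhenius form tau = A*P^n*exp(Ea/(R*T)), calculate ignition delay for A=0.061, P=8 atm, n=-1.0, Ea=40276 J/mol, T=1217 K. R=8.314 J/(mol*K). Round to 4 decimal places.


tau = A * P^n * exp(Ea/(R*T))
P^n = 8^(-1.0) = 0.12500000
Ea/(R*T) = 40276/(8.314*1217) = 3.980574
exp(Ea/(R*T)) = 53.547777
tau = 0.061 * 0.12500000 * 53.547777 = 0.4083 ms


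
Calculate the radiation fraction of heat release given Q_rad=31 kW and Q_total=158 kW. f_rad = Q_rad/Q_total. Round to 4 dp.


f_rad = Q_rad / Q_total
f_rad = 31 / 158 = 0.1962


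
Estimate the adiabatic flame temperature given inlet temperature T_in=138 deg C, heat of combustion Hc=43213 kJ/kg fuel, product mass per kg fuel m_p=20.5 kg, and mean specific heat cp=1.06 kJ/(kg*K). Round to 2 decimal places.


T_ad = T_in + Hc / (m_p * cp)
Denominator = 20.5 * 1.06 = 21.7300
Temperature rise = 43213 / 21.7300 = 1988.63 K
T_ad = 138 + 1988.63 = 2126.63 deg C


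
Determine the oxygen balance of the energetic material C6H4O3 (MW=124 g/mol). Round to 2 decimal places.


OB = -1600 * (2C + H/2 - O) / MW
Inner = 2*6 + 4/2 - 3 = 11.00
OB = -1600 * 11.00 / 124 = -141.94%


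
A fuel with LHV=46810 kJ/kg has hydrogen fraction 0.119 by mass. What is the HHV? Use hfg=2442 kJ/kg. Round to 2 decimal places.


HHV = LHV + hfg * 9 * H
Water addition = 2442 * 9 * 0.119 = 2615.382 kJ/kg
HHV = 46810 + 2615.382 = 49425.38 kJ/kg


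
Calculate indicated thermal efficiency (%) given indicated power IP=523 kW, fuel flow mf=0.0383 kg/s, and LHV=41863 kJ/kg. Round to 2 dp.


eta_ith = (IP / (mf * LHV)) * 100
Denominator = 0.0383 * 41863 = 1603.3529 kW
eta_ith = (523 / 1603.3529) * 100 = 32.62%


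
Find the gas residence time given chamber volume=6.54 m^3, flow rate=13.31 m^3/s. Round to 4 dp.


tau = V / Q_flow
tau = 6.54 / 13.31 = 0.4914 s


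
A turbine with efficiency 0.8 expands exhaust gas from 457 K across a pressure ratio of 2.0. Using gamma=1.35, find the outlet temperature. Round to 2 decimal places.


T_out = T_in * (1 - eta * (1 - PR^(-(gamma-1)/gamma)))
Exponent = -(1.35-1)/1.35 = -0.25925926
PR^exp = 2.0^(-0.25925926) = 0.83551680
Factor = 1 - 0.8*(1 - 0.83551680) = 0.86841344
T_out = 457 * 0.86841344 = 396.86 K


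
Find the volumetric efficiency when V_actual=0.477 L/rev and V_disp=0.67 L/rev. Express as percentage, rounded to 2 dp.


eta_v = (V_actual / V_disp) * 100
Ratio = 0.477 / 0.67 = 0.7119
eta_v = 0.7119 * 100 = 71.19%


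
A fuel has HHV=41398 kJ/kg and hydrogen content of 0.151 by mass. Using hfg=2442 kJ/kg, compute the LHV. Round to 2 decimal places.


LHV = HHV - hfg * 9 * H
Water correction = 2442 * 9 * 0.151 = 3318.678 kJ/kg
LHV = 41398 - 3318.678 = 38079.32 kJ/kg


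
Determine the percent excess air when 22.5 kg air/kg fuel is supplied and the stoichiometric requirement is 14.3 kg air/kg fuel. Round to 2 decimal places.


Excess air = actual - stoichiometric = 22.5 - 14.3 = 8.20 kg/kg fuel
Excess air % = (excess / stoich) * 100 = (8.20 / 14.3) * 100 = 57.34%


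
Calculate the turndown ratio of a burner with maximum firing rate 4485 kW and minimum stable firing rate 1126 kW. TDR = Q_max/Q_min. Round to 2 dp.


TDR = Q_max / Q_min
TDR = 4485 / 1126 = 3.98


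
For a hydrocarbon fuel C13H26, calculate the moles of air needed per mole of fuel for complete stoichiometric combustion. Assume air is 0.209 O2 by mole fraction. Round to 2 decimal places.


Balanced combustion: C13H26 + 19.5 O2 -> 13 CO2 + 13 H2O
O2 needed = C + H/4 = 13 + 26/4 = 19.50 moles
Air moles = O2 / 0.209 = 19.50 / 0.209 = 93.30 moles air


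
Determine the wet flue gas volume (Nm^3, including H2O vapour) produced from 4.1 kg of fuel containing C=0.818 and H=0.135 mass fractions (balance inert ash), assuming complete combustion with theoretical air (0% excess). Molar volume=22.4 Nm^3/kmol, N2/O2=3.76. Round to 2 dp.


Per kg fuel: CO2 = (C/12 kmol)*22.4 = (0.818/12)*22.4 = 1.52693 Nm^3
Per kg fuel: H2O = (H/2 kmol)*22.4 = (0.135/2)*22.4 = 1.51200 Nm^3
O2 needed per kg fuel = C/12 + H/4 = 0.818/12 + 0.135/4 = 0.10191667 kmol
Per kg fuel: N2 = O2*3.76*22.4 = 0.10191667*3.76*22.4 = 8.58383 Nm^3
Total per kg = 1.52693 + 1.51200 + 8.58383 = 11.62276 Nm^3
Total = 11.62276 * 4.1 = 47.65 Nm^3


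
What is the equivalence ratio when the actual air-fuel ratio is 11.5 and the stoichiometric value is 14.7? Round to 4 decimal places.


phi = AFR_stoich / AFR_actual
phi = 14.7 / 11.5 = 1.2783


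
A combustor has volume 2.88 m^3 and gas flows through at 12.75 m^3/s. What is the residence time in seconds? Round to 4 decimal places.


tau = V / Q_flow
tau = 2.88 / 12.75 = 0.2259 s


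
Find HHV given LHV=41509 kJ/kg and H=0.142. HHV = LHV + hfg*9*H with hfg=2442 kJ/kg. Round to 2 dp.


HHV = LHV + hfg * 9 * H
Water addition = 2442 * 9 * 0.142 = 3120.876 kJ/kg
HHV = 41509 + 3120.876 = 44629.88 kJ/kg


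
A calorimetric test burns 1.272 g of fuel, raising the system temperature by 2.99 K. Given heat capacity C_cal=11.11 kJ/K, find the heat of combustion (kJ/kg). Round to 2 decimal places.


Hc = C_cal * delta_T / m_fuel
Q_released = 11.11 * 2.99 = 33.2189 kJ
m_fuel = 1.272 g = 1.272/1000 kg = 0.001272 kg
Hc = 33.2189 / 0.001272 = 26115.49 kJ/kg


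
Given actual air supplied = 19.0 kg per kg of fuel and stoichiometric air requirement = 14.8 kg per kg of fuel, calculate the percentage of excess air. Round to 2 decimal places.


Excess air = actual - stoichiometric = 19.0 - 14.8 = 4.20 kg/kg fuel
Excess air % = (excess / stoich) * 100 = (4.20 / 14.8) * 100 = 28.38%


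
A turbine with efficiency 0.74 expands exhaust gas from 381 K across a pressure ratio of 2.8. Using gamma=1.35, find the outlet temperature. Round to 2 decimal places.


T_out = T_in * (1 - eta * (1 - PR^(-(gamma-1)/gamma)))
Exponent = -(1.35-1)/1.35 = -0.25925926
PR^exp = 2.8^(-0.25925926) = 0.76572026
Factor = 1 - 0.74*(1 - 0.76572026) = 0.82663299
T_out = 381 * 0.82663299 = 314.95 K


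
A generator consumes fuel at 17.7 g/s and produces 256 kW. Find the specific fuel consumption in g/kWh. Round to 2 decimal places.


SFC = (mf / BP) * 3600
Rate = 17.7 / 256 = 0.069141 g/(s*kW)
SFC = 0.069141 * 3600 = 248.91 g/kWh


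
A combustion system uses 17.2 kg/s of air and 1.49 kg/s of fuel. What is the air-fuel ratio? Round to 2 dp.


AFR = m_air / m_fuel
AFR = 17.2 / 1.49 = 11.54


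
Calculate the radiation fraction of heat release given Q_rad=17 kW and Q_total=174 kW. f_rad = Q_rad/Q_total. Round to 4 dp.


f_rad = Q_rad / Q_total
f_rad = 17 / 174 = 0.0977


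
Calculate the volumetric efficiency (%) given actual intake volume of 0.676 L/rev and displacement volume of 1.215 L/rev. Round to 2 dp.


eta_v = (V_actual / V_disp) * 100
Ratio = 0.676 / 1.215 = 0.5564
eta_v = 0.5564 * 100 = 55.64%


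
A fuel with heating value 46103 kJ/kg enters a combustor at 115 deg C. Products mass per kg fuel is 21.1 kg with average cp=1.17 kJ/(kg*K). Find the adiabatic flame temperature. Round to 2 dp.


T_ad = T_in + Hc / (m_p * cp)
Denominator = 21.1 * 1.17 = 24.6870
Temperature rise = 46103 / 24.6870 = 1867.50 K
T_ad = 115 + 1867.50 = 1982.50 deg C


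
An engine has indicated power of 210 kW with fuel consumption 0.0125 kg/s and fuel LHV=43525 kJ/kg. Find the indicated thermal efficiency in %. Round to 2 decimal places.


eta_ith = (IP / (mf * LHV)) * 100
Denominator = 0.0125 * 43525 = 544.0625 kW
eta_ith = (210 / 544.0625) * 100 = 38.60%


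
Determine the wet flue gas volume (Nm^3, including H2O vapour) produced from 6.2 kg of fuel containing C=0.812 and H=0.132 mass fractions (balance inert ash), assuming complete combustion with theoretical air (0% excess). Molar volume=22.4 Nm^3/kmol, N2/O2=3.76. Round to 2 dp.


Per kg fuel: CO2 = (C/12 kmol)*22.4 = (0.812/12)*22.4 = 1.51573 Nm^3
Per kg fuel: H2O = (H/2 kmol)*22.4 = (0.132/2)*22.4 = 1.47840 Nm^3
O2 needed per kg fuel = C/12 + H/4 = 0.812/12 + 0.132/4 = 0.10066667 kmol
Per kg fuel: N2 = O2*3.76*22.4 = 0.10066667*3.76*22.4 = 8.47855 Nm^3
Total per kg = 1.51573 + 1.47840 + 8.47855 = 11.47268 Nm^3
Total = 11.47268 * 6.2 = 71.13 Nm^3


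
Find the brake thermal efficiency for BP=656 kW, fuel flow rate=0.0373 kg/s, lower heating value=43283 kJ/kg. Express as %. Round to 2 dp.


eta_BTE = (BP / (mf * LHV)) * 100
Denominator = 0.0373 * 43283 = 1614.4559 kW
eta_BTE = (656 / 1614.4559) * 100 = 40.63%


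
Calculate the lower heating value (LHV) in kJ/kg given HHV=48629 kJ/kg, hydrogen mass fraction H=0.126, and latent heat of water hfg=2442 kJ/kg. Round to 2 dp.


LHV = HHV - hfg * 9 * H
Water correction = 2442 * 9 * 0.126 = 2769.228 kJ/kg
LHV = 48629 - 2769.228 = 45859.77 kJ/kg


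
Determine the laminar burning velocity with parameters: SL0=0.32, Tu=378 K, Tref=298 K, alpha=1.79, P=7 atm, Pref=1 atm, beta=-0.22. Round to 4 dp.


SL = SL0 * (Tu/Tref)^alpha * (P/Pref)^beta
T ratio = 378/298 = 1.26845638
(T ratio)^alpha = 1.26845638^1.79 = 1.530605
(P/Pref)^beta = 7^(-0.22) = 0.651746
SL = 0.32 * 1.530605 * 0.651746 = 0.3192 m/s


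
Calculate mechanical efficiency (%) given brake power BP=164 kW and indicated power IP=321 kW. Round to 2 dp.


eta_mech = (BP / IP) * 100
Ratio = 164 / 321 = 0.5109
eta_mech = 0.5109 * 100 = 51.09%


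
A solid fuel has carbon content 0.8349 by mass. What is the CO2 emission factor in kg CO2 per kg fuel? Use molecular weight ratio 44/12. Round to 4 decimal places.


EF = C_frac * (M_CO2 / M_C)
EF = 0.8349 * (44/12)
EF = 0.8349 * 3.666667 = 3.0613 kg_CO2/kg_fuel
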